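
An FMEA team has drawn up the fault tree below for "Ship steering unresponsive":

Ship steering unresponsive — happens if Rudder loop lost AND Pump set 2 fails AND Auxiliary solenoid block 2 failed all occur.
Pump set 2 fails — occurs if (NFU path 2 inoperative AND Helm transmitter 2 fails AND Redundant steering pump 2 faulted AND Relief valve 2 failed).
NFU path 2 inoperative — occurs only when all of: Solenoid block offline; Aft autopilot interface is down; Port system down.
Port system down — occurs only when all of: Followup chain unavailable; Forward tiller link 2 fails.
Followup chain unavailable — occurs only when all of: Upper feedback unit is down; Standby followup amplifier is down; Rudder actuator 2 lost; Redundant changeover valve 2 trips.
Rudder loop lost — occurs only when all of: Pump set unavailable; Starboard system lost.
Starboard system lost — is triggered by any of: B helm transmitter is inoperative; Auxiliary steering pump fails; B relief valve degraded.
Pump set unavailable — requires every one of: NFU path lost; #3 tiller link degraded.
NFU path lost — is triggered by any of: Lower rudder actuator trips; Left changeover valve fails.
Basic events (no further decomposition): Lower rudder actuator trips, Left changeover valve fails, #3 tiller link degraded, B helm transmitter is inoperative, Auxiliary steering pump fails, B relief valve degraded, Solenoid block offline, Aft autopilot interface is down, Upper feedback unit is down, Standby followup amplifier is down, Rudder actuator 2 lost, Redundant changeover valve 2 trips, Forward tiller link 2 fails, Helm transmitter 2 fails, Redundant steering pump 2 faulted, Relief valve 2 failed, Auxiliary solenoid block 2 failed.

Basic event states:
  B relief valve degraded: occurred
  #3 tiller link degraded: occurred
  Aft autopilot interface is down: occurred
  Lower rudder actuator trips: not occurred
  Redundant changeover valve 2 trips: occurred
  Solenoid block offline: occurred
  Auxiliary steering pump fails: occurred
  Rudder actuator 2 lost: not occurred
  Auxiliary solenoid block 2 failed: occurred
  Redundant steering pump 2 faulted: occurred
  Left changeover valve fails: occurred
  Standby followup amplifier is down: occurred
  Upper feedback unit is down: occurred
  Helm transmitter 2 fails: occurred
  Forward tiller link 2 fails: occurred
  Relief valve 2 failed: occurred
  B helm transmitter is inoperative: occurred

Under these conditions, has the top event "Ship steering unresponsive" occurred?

NFU path lost [OR]: Lower rudder actuator trips=not, Left changeover valve fails=occurs → at least one input occurs → occurs.
Pump set unavailable [AND]: NFU path lost=occurs, #3 tiller link degraded=occurs → all inputs occur → occurs.
Starboard system lost [OR]: B helm transmitter is inoperative=occurs, Auxiliary steering pump fails=occurs, B relief valve degraded=occurs → at least one input occurs → occurs.
Rudder loop lost [AND]: Pump set unavailable=occurs, Starboard system lost=occurs → all inputs occur → occurs.
Followup chain unavailable [AND]: Upper feedback unit is down=occurs, Standby followup amplifier is down=occurs, Rudder actuator 2 lost=not, Redundant changeover valve 2 trips=occurs → not all inputs occur → does not occur.
Port system down [AND]: Followup chain unavailable=not, Forward tiller link 2 fails=occurs → not all inputs occur → does not occur.
NFU path 2 inoperative [AND]: Solenoid block offline=occurs, Aft autopilot interface is down=occurs, Port system down=not → not all inputs occur → does not occur.
Pump set 2 fails [AND]: NFU path 2 inoperative=not, Helm transmitter 2 fails=occurs, Redundant steering pump 2 faulted=occurs, Relief valve 2 failed=occurs → not all inputs occur → does not occur.
Ship steering unresponsive [AND]: Rudder loop lost=occurs, Pump set 2 fails=not, Auxiliary solenoid block 2 failed=occurs → not all inputs occur → does not occur.

No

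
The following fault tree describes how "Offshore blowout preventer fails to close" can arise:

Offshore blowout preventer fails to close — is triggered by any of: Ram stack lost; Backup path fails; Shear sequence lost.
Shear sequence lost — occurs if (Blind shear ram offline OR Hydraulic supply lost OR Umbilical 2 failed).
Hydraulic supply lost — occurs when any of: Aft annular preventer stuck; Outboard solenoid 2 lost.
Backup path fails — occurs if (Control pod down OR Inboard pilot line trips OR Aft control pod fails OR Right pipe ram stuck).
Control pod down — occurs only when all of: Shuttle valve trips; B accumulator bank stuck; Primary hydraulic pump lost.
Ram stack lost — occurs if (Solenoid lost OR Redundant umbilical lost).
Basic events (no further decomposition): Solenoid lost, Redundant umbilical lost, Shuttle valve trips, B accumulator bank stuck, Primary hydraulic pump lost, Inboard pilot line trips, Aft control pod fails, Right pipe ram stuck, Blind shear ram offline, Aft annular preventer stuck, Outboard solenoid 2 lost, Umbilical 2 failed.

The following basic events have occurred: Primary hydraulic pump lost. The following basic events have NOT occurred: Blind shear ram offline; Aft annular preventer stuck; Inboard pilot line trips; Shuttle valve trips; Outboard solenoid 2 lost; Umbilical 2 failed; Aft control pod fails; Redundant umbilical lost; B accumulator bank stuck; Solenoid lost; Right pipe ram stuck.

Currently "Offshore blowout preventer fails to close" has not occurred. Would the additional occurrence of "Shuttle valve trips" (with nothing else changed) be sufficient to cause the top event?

Counterfactual: set "Shuttle valve trips" to occurred.
Ram stack lost [OR]: Solenoid lost=not, Redundant umbilical lost=not → no input occurs → does not occur.
Control pod down [AND]: Shuttle valve trips=occurs, B accumulator bank stuck=not, Primary hydraulic pump lost=occurs → not all inputs occur → does not occur.
Backup path fails [OR]: Control pod down=not, Inboard pilot line trips=not, Aft control pod fails=not, Right pipe ram stuck=not → no input occurs → does not occur.
Hydraulic supply lost [OR]: Aft annular preventer stuck=not, Outboard solenoid 2 lost=not → no input occurs → does not occur.
Shear sequence lost [OR]: Blind shear ram offline=not, Hydraulic supply lost=not, Umbilical 2 failed=not → no input occurs → does not occur.
Offshore blowout preventer fails to close [OR]: Ram stack lost=not, Backup path fails=not, Shear sequence lost=not → no input occurs → does not occur.

No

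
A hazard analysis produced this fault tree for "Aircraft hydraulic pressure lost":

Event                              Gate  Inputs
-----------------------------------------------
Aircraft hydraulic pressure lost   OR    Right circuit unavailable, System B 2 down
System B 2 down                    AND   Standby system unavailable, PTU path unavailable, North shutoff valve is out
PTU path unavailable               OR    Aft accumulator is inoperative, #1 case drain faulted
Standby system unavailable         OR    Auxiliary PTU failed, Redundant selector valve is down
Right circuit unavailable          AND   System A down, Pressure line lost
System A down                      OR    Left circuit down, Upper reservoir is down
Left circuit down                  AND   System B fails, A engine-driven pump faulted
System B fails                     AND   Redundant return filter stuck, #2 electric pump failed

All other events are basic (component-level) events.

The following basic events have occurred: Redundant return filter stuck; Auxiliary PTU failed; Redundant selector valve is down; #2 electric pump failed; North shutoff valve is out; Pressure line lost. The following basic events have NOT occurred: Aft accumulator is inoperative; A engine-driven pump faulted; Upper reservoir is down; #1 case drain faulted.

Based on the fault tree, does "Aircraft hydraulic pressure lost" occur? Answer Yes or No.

System B fails [AND]: Redundant return filter stuck=occurs, #2 electric pump failed=occurs → all inputs occur → occurs.
Left circuit down [AND]: System B fails=occurs, A engine-driven pump faulted=not → not all inputs occur → does not occur.
System A down [OR]: Left circuit down=not, Upper reservoir is down=not → no input occurs → does not occur.
Right circuit unavailable [AND]: System A down=not, Pressure line lost=occurs → not all inputs occur → does not occur.
Standby system unavailable [OR]: Auxiliary PTU failed=occurs, Redundant selector valve is down=occurs → at least one input occurs → occurs.
PTU path unavailable [OR]: Aft accumulator is inoperative=not, #1 case drain faulted=not → no input occurs → does not occur.
System B 2 down [AND]: Standby system unavailable=occurs, PTU path unavailable=not, North shutoff valve is out=occurs → not all inputs occur → does not occur.
Aircraft hydraulic pressure lost [OR]: Right circuit unavailable=not, System B 2 down=not → no input occurs → does not occur.

No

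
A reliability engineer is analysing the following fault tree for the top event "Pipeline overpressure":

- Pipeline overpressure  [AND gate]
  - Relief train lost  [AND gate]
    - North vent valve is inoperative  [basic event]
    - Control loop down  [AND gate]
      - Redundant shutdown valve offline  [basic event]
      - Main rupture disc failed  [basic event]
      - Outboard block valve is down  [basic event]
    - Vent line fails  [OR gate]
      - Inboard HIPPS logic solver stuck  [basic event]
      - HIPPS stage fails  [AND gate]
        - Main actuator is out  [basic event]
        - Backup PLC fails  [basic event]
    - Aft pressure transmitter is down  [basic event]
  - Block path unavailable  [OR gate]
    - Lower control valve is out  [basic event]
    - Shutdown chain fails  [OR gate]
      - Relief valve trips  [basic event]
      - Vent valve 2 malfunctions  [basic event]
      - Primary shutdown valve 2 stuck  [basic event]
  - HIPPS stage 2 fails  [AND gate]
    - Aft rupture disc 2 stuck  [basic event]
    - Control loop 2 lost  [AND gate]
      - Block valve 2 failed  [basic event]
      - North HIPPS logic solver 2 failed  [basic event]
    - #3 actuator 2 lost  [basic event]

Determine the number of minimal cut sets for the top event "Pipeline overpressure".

Control loop down [AND]: one cut set from each child combined → 1 × 1 × 1 = 1 cut set(s).
HIPPS stage fails [AND]: one cut set from each child combined → 1 × 1 = 1 cut set(s).
Vent line fails [OR]: union of children's cut sets → 2 cut set(s).
Relief train lost [AND]: one cut set from each child combined → 1 × 1 × 2 × 1 = 2 cut set(s).
Shutdown chain fails [OR]: union of children's cut sets → 3 cut set(s).
Block path unavailable [OR]: union of children's cut sets → 4 cut set(s).
Control loop 2 lost [AND]: one cut set from each child combined → 1 × 1 = 1 cut set(s).
HIPPS stage 2 fails [AND]: one cut set from each child combined → 1 × 1 × 1 = 1 cut set(s).
Pipeline overpressure [AND]: one cut set from each child combined → 2 × 4 × 1 = 8 cut set(s).
Minimal cut sets: {#3 actuator 2 lost, Aft pressure transmitter is down, Aft rupture disc 2 stuck, Block valve 2 failed, Inboard HIPPS logic solver stuck, Lower control valve is out, Main rupture disc failed, North HIPPS logic solver 2 failed, North vent valve is inoperative, Outboard block valve is down, Redundant shutdown valve offline}; {#3 actuator 2 lost, Aft pressure transmitter is down, Aft rupture disc 2 stuck, Block valve 2 failed, Inboard HIPPS logic solver stuck, Main rupture disc failed, North HIPPS logic solver 2 failed, North vent valve is inoperative, Outboard block valve is down, Redundant shutdown valve offline, Relief valve trips}; {#3 actuator 2 lost, Aft pressure transmitter is down, Aft rupture disc 2 stuck, Block valve 2 failed, Inboard HIPPS logic solver stuck, Main rupture disc failed, North HIPPS logic solver 2 failed, North vent valve is inoperative, Outboard block valve is down, Redundant shutdown valve offline, Vent valve 2 malfunctions}; {#3 actuator 2 lost, Aft pressure transmitter is down, Aft rupture disc 2 stuck, Block valve 2 failed, Inboard HIPPS logic solver stuck, Main rupture disc failed, North HIPPS logic solver 2 failed, North vent valve is inoperative, Outboard block valve is down, Primary shutdown valve 2 stuck, Redundant shutdown valve offline}; {#3 actuator 2 lost, Aft pressure transmitter is down, Aft rupture disc 2 stuck, Backup PLC fails, Block valve 2 failed, Lower control valve is out, Main actuator is out, Main rupture disc failed, North HIPPS logic solver 2 failed, North vent valve is inoperative, Outboard block valve is down, Redundant shutdown valve offline}; {#3 actuator 2 lost, Aft pressure transmitter is down, Aft rupture disc 2 stuck, Backup PLC fails, Block valve 2 failed, Main actuator is out, Main rupture disc failed, North HIPPS logic solver 2 failed, North vent valve is inoperative, Outboard block valve is down, Redundant shutdown valve offline, Relief valve trips}; {#3 actuator 2 lost, Aft pressure transmitter is down, Aft rupture disc 2 stuck, Backup PLC fails, Block valve 2 failed, Main actuator is out, Main rupture disc failed, North HIPPS logic solver 2 failed, North vent valve is inoperative, Outboard block valve is down, Redundant shutdown valve offline, Vent valve 2 malfunctions}; {#3 actuator 2 lost, Aft pressure transmitter is down, Aft rupture disc 2 stuck, Backup PLC fails, Block valve 2 failed, Main actuator is out, Main rupture disc failed, North HIPPS logic solver 2 failed, North vent valve is inoperative, Outboard block valve is down, Primary shutdown valve 2 stuck, Redundant shutdown valve offline}.

8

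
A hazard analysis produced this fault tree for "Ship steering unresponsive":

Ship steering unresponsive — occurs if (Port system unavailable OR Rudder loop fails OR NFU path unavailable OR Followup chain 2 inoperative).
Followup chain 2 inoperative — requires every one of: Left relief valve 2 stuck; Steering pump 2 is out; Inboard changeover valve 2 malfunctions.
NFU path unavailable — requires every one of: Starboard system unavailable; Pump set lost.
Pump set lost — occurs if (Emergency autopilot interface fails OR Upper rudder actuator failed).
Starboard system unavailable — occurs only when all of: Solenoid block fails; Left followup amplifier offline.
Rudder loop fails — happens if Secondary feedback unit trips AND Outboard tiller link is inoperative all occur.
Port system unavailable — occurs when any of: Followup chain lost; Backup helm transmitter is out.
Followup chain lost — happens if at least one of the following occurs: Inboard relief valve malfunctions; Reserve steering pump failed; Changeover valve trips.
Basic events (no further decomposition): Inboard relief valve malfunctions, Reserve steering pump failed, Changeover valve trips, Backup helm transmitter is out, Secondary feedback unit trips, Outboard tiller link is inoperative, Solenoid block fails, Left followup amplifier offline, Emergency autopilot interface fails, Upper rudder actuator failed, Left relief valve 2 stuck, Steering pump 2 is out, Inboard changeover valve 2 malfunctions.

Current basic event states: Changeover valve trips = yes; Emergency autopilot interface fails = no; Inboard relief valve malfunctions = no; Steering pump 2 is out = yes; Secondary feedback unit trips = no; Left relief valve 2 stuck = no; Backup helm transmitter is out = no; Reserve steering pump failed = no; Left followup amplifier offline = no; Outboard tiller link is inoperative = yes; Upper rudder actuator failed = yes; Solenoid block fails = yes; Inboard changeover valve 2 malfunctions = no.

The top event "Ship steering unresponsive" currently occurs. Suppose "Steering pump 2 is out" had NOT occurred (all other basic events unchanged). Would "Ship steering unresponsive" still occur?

Yes

Counterfactual: set "Steering pump 2 is out" to not occurred.
Followup chain lost [OR]: Inboard relief valve malfunctions=not, Reserve steering pump failed=not, Changeover valve trips=occurs → at least one input occurs → occurs.
Port system unavailable [OR]: Followup chain lost=occurs, Backup helm transmitter is out=not → at least one input occurs → occurs.
Rudder loop fails [AND]: Secondary feedback unit trips=not, Outboard tiller link is inoperative=occurs → not all inputs occur → does not occur.
Starboard system unavailable [AND]: Solenoid block fails=occurs, Left followup amplifier offline=not → not all inputs occur → does not occur.
Pump set lost [OR]: Emergency autopilot interface fails=not, Upper rudder actuator failed=occurs → at least one input occurs → occurs.
NFU path unavailable [AND]: Starboard system unavailable=not, Pump set lost=occurs → not all inputs occur → does not occur.
Followup chain 2 inoperative [AND]: Left relief valve 2 stuck=not, Steering pump 2 is out=not, Inboard changeover valve 2 malfunctions=not → not all inputs occur → does not occur.
Ship steering unresponsive [OR]: Port system unavailable=occurs, Rudder loop fails=not, NFU path unavailable=not, Followup chain 2 inoperative=not → at least one input occurs → occurs.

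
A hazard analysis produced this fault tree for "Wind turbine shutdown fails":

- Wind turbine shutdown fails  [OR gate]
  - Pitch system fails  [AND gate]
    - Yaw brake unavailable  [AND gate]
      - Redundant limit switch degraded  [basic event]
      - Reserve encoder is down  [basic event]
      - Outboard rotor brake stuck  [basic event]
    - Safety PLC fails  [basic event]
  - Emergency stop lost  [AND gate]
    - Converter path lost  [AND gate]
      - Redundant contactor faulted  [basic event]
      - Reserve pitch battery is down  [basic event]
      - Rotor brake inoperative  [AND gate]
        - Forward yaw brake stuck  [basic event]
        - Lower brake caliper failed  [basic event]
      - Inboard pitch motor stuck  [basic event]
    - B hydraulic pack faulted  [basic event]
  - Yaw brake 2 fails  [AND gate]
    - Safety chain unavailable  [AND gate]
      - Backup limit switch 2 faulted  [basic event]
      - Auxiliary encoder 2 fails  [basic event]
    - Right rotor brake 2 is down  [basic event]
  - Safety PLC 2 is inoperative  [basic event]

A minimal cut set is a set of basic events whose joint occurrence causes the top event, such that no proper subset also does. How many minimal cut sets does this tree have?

Yaw brake unavailable [AND]: one cut set from each child combined → 1 × 1 × 1 = 1 cut set(s).
Pitch system fails [AND]: one cut set from each child combined → 1 × 1 = 1 cut set(s).
Rotor brake inoperative [AND]: one cut set from each child combined → 1 × 1 = 1 cut set(s).
Converter path lost [AND]: one cut set from each child combined → 1 × 1 × 1 × 1 = 1 cut set(s).
Emergency stop lost [AND]: one cut set from each child combined → 1 × 1 = 1 cut set(s).
Safety chain unavailable [AND]: one cut set from each child combined → 1 × 1 = 1 cut set(s).
Yaw brake 2 fails [AND]: one cut set from each child combined → 1 × 1 = 1 cut set(s).
Wind turbine shutdown fails [OR]: union of children's cut sets → 4 cut set(s).
Minimal cut sets: {Outboard rotor brake stuck, Redundant limit switch degraded, Reserve encoder is down, Safety PLC fails}; {B hydraulic pack faulted, Forward yaw brake stuck, Inboard pitch motor stuck, Lower brake caliper failed, Redundant contactor faulted, Reserve pitch battery is down}; {Auxiliary encoder 2 fails, Backup limit switch 2 faulted, Right rotor brake 2 is down}; {Safety PLC 2 is inoperative}.

4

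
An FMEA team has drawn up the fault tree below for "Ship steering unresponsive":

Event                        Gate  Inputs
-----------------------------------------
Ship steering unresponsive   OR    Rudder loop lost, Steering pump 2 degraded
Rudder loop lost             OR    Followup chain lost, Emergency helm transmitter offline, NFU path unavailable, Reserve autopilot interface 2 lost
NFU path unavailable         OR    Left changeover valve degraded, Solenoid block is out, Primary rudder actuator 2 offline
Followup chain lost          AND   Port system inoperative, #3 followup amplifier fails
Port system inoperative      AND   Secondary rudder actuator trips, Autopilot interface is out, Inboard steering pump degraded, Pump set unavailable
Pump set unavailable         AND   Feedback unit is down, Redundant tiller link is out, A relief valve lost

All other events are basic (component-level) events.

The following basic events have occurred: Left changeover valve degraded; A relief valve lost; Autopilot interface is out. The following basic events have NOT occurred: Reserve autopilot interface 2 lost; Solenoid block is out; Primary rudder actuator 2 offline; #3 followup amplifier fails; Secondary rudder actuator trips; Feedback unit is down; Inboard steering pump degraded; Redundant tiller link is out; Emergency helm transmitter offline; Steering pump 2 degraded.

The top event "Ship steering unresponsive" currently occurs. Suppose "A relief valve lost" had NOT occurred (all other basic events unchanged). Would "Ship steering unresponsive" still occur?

Counterfactual: set "A relief valve lost" to not occurred.
Pump set unavailable [AND]: Feedback unit is down=not, Redundant tiller link is out=not, A relief valve lost=not → not all inputs occur → does not occur.
Port system inoperative [AND]: Secondary rudder actuator trips=not, Autopilot interface is out=occurs, Inboard steering pump degraded=not, Pump set unavailable=not → not all inputs occur → does not occur.
Followup chain lost [AND]: Port system inoperative=not, #3 followup amplifier fails=not → not all inputs occur → does not occur.
NFU path unavailable [OR]: Left changeover valve degraded=occurs, Solenoid block is out=not, Primary rudder actuator 2 offline=not → at least one input occurs → occurs.
Rudder loop lost [OR]: Followup chain lost=not, Emergency helm transmitter offline=not, NFU path unavailable=occurs, Reserve autopilot interface 2 lost=not → at least one input occurs → occurs.
Ship steering unresponsive [OR]: Rudder loop lost=occurs, Steering pump 2 degraded=not → at least one input occurs → occurs.

Yes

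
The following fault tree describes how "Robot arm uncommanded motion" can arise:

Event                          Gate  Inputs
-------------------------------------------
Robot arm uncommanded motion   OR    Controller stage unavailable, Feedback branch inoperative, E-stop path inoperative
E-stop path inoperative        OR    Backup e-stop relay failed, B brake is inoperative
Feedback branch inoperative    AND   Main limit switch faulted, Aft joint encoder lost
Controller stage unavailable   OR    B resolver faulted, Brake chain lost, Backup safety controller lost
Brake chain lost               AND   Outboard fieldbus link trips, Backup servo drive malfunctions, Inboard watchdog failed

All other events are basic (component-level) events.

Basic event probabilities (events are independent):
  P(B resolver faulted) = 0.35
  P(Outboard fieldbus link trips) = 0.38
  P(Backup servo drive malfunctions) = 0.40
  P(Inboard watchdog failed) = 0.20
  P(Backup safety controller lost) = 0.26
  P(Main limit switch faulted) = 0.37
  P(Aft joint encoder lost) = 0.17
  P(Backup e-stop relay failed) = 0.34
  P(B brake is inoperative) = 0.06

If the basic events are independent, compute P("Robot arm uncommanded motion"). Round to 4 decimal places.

0.7289

P(Brake chain lost) [AND] = 0.38 × 0.40 × 0.20 = 0.030400
P(Controller stage unavailable) [OR] = 1 − (1−0.35) × (1−0.030400) × (1−0.26) = 0.533622
P(Feedback branch inoperative) [AND] = 0.37 × 0.17 = 0.062900
P(E-stop path inoperative) [OR] = 1 − (1−0.34) × (1−0.06) = 0.379600
P(Robot arm uncommanded motion) [OR] = 1 − (1−0.533622) × (1−0.062900) × (1−0.379600) = 0.728859
Rounded to 4 decimal places: P(Robot arm uncommanded motion) ≈ 0.7289.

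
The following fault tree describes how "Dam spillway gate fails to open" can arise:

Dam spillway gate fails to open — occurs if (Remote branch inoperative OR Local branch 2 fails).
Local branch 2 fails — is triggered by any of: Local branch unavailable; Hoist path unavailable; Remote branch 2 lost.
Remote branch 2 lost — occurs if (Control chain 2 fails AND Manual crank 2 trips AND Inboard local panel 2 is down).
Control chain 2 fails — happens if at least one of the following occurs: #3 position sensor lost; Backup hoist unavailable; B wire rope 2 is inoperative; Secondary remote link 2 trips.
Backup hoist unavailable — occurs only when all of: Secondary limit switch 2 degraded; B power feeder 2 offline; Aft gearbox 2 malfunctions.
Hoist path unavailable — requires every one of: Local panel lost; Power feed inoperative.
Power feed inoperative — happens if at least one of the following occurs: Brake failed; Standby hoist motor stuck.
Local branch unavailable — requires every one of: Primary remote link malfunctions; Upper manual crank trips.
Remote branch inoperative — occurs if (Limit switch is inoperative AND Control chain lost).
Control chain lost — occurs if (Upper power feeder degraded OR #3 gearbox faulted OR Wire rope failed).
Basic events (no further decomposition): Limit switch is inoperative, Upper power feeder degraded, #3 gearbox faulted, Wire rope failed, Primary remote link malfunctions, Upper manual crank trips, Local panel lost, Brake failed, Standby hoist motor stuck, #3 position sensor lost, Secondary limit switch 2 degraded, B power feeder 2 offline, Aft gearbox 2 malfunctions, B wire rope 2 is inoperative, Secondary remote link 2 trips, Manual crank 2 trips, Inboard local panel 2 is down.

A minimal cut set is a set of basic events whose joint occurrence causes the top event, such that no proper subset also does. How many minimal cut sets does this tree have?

Control chain lost [OR]: union of children's cut sets → 3 cut set(s).
Remote branch inoperative [AND]: one cut set from each child combined → 1 × 3 = 3 cut set(s).
Local branch unavailable [AND]: one cut set from each child combined → 1 × 1 = 1 cut set(s).
Power feed inoperative [OR]: union of children's cut sets → 2 cut set(s).
Hoist path unavailable [AND]: one cut set from each child combined → 1 × 2 = 2 cut set(s).
Backup hoist unavailable [AND]: one cut set from each child combined → 1 × 1 × 1 = 1 cut set(s).
Control chain 2 fails [OR]: union of children's cut sets → 4 cut set(s).
Remote branch 2 lost [AND]: one cut set from each child combined → 4 × 1 × 1 = 4 cut set(s).
Local branch 2 fails [OR]: union of children's cut sets → 7 cut set(s).
Dam spillway gate fails to open [OR]: union of children's cut sets → 10 cut set(s).
Minimal cut sets: {Limit switch is inoperative, Upper power feeder degraded}; {#3 gearbox faulted, Limit switch is inoperative}; {Limit switch is inoperative, Wire rope failed}; {Primary remote link malfunctions, Upper manual crank trips}; {Brake failed, Local panel lost}; {Local panel lost, Standby hoist motor stuck}; {#3 position sensor lost, Inboard local panel 2 is down, Manual crank 2 trips}; {Aft gearbox 2 malfunctions, B power feeder 2 offline, Inboard local panel 2 is down, Manual crank 2 trips, Secondary limit switch 2 degraded}; {B wire rope 2 is inoperative, Inboard local panel 2 is down, Manual crank 2 trips}; {Inboard local panel 2 is down, Manual crank 2 trips, Secondary remote link 2 trips}.

10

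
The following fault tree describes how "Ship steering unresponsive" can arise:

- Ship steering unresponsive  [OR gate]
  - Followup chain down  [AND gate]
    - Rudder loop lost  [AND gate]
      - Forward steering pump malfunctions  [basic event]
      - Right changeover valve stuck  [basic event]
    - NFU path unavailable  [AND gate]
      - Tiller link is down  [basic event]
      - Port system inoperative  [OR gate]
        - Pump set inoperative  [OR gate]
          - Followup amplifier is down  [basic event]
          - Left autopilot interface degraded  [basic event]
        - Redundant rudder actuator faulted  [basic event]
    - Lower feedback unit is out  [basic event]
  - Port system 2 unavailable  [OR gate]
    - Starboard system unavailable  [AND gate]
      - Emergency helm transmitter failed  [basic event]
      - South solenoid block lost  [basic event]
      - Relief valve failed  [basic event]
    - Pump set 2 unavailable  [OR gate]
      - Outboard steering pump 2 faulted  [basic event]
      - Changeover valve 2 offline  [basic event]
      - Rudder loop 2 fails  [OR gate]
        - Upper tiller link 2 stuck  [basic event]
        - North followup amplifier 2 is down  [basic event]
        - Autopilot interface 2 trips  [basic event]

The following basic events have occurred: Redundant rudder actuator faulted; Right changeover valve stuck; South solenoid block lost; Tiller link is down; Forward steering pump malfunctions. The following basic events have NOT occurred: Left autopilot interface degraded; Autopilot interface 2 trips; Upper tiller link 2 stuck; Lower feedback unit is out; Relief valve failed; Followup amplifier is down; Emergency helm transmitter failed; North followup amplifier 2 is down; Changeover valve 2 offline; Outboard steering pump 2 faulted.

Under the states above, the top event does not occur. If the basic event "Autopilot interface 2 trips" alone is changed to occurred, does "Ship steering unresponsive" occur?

Counterfactual: set "Autopilot interface 2 trips" to occurred.
Rudder loop lost [AND]: Forward steering pump malfunctions=occurs, Right changeover valve stuck=occurs → all inputs occur → occurs.
Pump set inoperative [OR]: Followup amplifier is down=not, Left autopilot interface degraded=not → no input occurs → does not occur.
Port system inoperative [OR]: Pump set inoperative=not, Redundant rudder actuator faulted=occurs → at least one input occurs → occurs.
NFU path unavailable [AND]: Tiller link is down=occurs, Port system inoperative=occurs → all inputs occur → occurs.
Followup chain down [AND]: Rudder loop lost=occurs, NFU path unavailable=occurs, Lower feedback unit is out=not → not all inputs occur → does not occur.
Starboard system unavailable [AND]: Emergency helm transmitter failed=not, South solenoid block lost=occurs, Relief valve failed=not → not all inputs occur → does not occur.
Rudder loop 2 fails [OR]: Upper tiller link 2 stuck=not, North followup amplifier 2 is down=not, Autopilot interface 2 trips=occurs → at least one input occurs → occurs.
Pump set 2 unavailable [OR]: Outboard steering pump 2 faulted=not, Changeover valve 2 offline=not, Rudder loop 2 fails=occurs → at least one input occurs → occurs.
Port system 2 unavailable [OR]: Starboard system unavailable=not, Pump set 2 unavailable=occurs → at least one input occurs → occurs.
Ship steering unresponsive [OR]: Followup chain down=not, Port system 2 unavailable=occurs → at least one input occurs → occurs.

Yes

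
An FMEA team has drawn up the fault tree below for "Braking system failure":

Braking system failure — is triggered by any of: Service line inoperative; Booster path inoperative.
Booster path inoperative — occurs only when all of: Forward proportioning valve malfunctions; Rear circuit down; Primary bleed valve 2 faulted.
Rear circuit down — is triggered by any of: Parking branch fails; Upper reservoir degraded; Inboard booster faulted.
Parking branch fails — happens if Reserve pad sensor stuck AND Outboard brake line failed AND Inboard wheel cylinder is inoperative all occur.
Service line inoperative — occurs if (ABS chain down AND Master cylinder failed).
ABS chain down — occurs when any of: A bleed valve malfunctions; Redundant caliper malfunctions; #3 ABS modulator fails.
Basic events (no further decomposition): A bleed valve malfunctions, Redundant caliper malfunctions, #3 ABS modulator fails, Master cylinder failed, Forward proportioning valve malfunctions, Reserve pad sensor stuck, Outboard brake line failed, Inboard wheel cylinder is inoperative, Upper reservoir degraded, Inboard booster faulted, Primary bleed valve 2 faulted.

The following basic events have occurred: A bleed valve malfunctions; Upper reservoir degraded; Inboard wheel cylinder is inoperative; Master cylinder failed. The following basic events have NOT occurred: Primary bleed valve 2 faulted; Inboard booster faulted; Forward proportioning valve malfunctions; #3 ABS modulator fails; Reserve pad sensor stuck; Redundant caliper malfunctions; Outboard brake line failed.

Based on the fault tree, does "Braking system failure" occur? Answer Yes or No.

ABS chain down [OR]: A bleed valve malfunctions=occurs, Redundant caliper malfunctions=not, #3 ABS modulator fails=not → at least one input occurs → occurs.
Service line inoperative [AND]: ABS chain down=occurs, Master cylinder failed=occurs → all inputs occur → occurs.
Parking branch fails [AND]: Reserve pad sensor stuck=not, Outboard brake line failed=not, Inboard wheel cylinder is inoperative=occurs → not all inputs occur → does not occur.
Rear circuit down [OR]: Parking branch fails=not, Upper reservoir degraded=occurs, Inboard booster faulted=not → at least one input occurs → occurs.
Booster path inoperative [AND]: Forward proportioning valve malfunctions=not, Rear circuit down=occurs, Primary bleed valve 2 faulted=not → not all inputs occur → does not occur.
Braking system failure [OR]: Service line inoperative=occurs, Booster path inoperative=not → at least one input occurs → occurs.

Yes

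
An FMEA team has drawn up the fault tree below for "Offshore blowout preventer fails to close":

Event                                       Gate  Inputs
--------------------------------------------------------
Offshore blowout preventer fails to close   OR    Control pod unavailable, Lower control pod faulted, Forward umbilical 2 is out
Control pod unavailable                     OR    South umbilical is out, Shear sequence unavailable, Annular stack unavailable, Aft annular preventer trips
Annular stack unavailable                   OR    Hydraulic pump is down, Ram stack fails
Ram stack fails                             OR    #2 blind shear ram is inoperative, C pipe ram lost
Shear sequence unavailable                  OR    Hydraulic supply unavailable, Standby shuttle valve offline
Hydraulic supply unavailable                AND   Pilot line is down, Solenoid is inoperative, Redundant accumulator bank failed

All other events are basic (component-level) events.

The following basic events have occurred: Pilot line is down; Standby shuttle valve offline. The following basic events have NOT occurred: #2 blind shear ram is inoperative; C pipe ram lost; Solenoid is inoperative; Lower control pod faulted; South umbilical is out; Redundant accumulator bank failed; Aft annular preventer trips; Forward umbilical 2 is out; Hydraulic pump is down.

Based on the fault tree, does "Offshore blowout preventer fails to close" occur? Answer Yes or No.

Yes

Hydraulic supply unavailable [AND]: Pilot line is down=occurs, Solenoid is inoperative=not, Redundant accumulator bank failed=not → not all inputs occur → does not occur.
Shear sequence unavailable [OR]: Hydraulic supply unavailable=not, Standby shuttle valve offline=occurs → at least one input occurs → occurs.
Ram stack fails [OR]: #2 blind shear ram is inoperative=not, C pipe ram lost=not → no input occurs → does not occur.
Annular stack unavailable [OR]: Hydraulic pump is down=not, Ram stack fails=not → no input occurs → does not occur.
Control pod unavailable [OR]: South umbilical is out=not, Shear sequence unavailable=occurs, Annular stack unavailable=not, Aft annular preventer trips=not → at least one input occurs → occurs.
Offshore blowout preventer fails to close [OR]: Control pod unavailable=occurs, Lower control pod faulted=not, Forward umbilical 2 is out=not → at least one input occurs → occurs.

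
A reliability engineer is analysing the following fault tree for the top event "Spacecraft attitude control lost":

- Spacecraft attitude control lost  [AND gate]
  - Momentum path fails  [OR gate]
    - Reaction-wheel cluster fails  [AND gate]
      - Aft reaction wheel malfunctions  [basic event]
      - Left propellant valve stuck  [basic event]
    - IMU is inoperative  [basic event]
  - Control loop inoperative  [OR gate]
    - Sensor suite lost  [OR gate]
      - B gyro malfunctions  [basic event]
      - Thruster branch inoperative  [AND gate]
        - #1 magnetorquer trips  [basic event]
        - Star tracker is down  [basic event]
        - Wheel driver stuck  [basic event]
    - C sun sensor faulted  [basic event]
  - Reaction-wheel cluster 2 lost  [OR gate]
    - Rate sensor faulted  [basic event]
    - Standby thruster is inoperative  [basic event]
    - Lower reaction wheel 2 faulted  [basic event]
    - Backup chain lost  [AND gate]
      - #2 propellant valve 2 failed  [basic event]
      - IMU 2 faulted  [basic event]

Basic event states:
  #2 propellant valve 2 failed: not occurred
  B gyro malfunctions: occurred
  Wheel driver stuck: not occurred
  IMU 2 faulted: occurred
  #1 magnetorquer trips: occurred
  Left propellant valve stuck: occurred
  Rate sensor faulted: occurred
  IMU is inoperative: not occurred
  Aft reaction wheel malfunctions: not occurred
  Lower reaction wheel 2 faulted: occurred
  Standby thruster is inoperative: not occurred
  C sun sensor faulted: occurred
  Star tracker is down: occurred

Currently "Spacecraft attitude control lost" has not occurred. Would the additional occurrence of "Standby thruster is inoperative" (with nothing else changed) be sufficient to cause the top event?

No

Counterfactual: set "Standby thruster is inoperative" to occurred.
Reaction-wheel cluster fails [AND]: Aft reaction wheel malfunctions=not, Left propellant valve stuck=occurs → not all inputs occur → does not occur.
Momentum path fails [OR]: Reaction-wheel cluster fails=not, IMU is inoperative=not → no input occurs → does not occur.
Thruster branch inoperative [AND]: #1 magnetorquer trips=occurs, Star tracker is down=occurs, Wheel driver stuck=not → not all inputs occur → does not occur.
Sensor suite lost [OR]: B gyro malfunctions=occurs, Thruster branch inoperative=not → at least one input occurs → occurs.
Control loop inoperative [OR]: Sensor suite lost=occurs, C sun sensor faulted=occurs → at least one input occurs → occurs.
Backup chain lost [AND]: #2 propellant valve 2 failed=not, IMU 2 faulted=occurs → not all inputs occur → does not occur.
Reaction-wheel cluster 2 lost [OR]: Rate sensor faulted=occurs, Standby thruster is inoperative=occurs, Lower reaction wheel 2 faulted=occurs, Backup chain lost=not → at least one input occurs → occurs.
Spacecraft attitude control lost [AND]: Momentum path fails=not, Control loop inoperative=occurs, Reaction-wheel cluster 2 lost=occurs → not all inputs occur → does not occur.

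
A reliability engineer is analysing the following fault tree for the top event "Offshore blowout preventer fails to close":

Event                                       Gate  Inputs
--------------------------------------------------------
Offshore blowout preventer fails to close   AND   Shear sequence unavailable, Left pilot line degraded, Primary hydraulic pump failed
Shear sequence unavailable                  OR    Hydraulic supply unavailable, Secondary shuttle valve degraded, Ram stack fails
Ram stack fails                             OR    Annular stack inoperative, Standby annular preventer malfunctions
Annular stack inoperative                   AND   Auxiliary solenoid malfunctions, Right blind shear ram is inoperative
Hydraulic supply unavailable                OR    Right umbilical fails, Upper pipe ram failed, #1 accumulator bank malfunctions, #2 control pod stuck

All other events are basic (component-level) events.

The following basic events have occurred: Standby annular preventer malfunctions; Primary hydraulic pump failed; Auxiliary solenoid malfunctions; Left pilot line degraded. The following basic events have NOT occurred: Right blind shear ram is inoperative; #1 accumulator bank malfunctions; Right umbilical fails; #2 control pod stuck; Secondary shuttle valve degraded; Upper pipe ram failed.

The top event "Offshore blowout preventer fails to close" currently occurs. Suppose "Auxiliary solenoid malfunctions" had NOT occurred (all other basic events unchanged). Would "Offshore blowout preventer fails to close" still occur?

Yes

Counterfactual: set "Auxiliary solenoid malfunctions" to not occurred.
Hydraulic supply unavailable [OR]: Right umbilical fails=not, Upper pipe ram failed=not, #1 accumulator bank malfunctions=not, #2 control pod stuck=not → no input occurs → does not occur.
Annular stack inoperative [AND]: Auxiliary solenoid malfunctions=not, Right blind shear ram is inoperative=not → not all inputs occur → does not occur.
Ram stack fails [OR]: Annular stack inoperative=not, Standby annular preventer malfunctions=occurs → at least one input occurs → occurs.
Shear sequence unavailable [OR]: Hydraulic supply unavailable=not, Secondary shuttle valve degraded=not, Ram stack fails=occurs → at least one input occurs → occurs.
Offshore blowout preventer fails to close [AND]: Shear sequence unavailable=occurs, Left pilot line degraded=occurs, Primary hydraulic pump failed=occurs → all inputs occur → occurs.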